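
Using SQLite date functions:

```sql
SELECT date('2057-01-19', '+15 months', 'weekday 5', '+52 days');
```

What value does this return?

Adding +15 months to 2057-01-19 gives 2058-04-19.
`weekday 5` advances to the next Friday; 2058-04-19 is already a Friday, so it stays at 2058-04-19.
Applying '+52 days' to 2058-04-19: counting 52 days forward gives 2058-06-10.

2058-06-10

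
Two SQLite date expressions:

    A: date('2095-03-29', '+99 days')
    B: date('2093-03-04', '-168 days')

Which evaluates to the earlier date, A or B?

B

A = 2095-07-06.
B = 2092-09-17.
B is earlier.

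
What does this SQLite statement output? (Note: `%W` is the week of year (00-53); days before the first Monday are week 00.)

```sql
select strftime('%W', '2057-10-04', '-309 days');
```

48

First apply '-309 days': 2057-10-04 → 2056-11-29.
2056-11-29 is a Wednesday. SQLite's %W counts Mondays since the year started; the result is 48.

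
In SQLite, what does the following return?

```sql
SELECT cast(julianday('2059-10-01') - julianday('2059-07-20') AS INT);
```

11 days remain in July 2059 after the 20th (31 − 20).
August 2059: 31 days.
September 2059: 30 days.
Then 1 day into October 2059.
Total: 11 + 31 + 30 + 1 = 73.

73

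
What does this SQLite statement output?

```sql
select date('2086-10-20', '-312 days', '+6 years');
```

Applying '-312 days' to 2086-10-20: counting 312 days back gives 2085-12-12.
Adding +6 years to 2085-12-12 gives 2091-12-12.

2091-12-12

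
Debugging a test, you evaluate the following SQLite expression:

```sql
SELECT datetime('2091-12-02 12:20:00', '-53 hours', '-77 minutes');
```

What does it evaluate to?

-53 hours from 2091-12-02 12:20:00 is 2091-11-30 07:20:00 (crosses midnight).
77 minutes = 1h 17m; -77 minutes from 2091-11-30 07:20:00 is 2091-11-30 06:03:00.

2091-11-30 06:03:00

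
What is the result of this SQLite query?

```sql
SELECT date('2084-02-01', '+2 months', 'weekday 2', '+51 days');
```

2084-05-25

Adding +2 months to 2084-02-01 gives 2084-04-01.
`weekday 2` advances to the next Tuesday; 2084-04-01 is a Saturday, so it moves forward to 2084-04-04.
Applying '+51 days' to 2084-04-04: counting 51 days forward gives 2084-05-25.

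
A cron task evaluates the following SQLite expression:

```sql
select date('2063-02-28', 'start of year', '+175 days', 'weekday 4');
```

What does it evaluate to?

2063-06-28

`start of year` rewinds 2063-02-28 to 2063-01-01.
Applying '+175 days' to 2063-01-01: counting 175 days forward gives 2063-06-25.
`weekday 4` advances to the next Thursday; 2063-06-25 is a Monday, so it moves forward to 2063-06-28.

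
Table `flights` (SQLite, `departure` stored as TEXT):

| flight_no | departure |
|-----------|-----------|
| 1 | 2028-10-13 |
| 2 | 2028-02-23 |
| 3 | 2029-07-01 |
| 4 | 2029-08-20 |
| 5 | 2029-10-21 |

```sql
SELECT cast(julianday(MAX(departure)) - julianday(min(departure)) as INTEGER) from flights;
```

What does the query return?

MIN = 2028-02-23, MAX = 2029-10-21.
6 days remain in February 2028 after the 23rd (29 − 23).
Full months from March 2028 through September 2029 contribute their day counts.
Then 21 days into October 2029.
Total: 6 + 31 + 30 + 31 + 30 + 31 + 31 + 30 + 31 + 30 + 31 + 31 + 28 + 31 + 30 + 31 + 30 + 31 + 31 + 30 + 21 = 606.

606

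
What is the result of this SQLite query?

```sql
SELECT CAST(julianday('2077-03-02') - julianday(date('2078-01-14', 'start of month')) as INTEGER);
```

`start of month` rewinds 2078-01-14 to 2078-01-01.
29 days remain in March 2077 after the 2nd (31 − 2).
Full months from April 2077 through December 2077 contribute their day counts.
Then 1 day into January 2078.
Total: 29 + 30 + 31 + 30 + 31 + 31 + 30 + 31 + 30 + 31 + 1 = 305.
The subtraction is earlier − later, so the result is −305 → -305.

-305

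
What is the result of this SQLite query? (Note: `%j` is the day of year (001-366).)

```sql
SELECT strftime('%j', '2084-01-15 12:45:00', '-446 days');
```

299

First apply '-446 days': 2084-01-15 12:45:00 → 2082-10-26 12:45:00.
Day-of-year for 2082-10-26: days since 2082-01-01 inclusive = 299, zero-padded to 299.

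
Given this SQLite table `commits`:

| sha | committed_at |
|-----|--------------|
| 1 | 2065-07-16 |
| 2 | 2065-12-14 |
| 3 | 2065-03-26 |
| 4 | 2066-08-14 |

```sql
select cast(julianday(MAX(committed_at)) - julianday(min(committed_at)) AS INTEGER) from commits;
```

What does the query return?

MIN = 2065-03-26, MAX = 2066-08-14.
5 days remain in March 2065 after the 26th (31 − 26).
Full months from April 2065 through July 2066 contribute their day counts.
Then 14 days into August 2066.
Total: 5 + 30 + 31 + 30 + 31 + 31 + 30 + 31 + 30 + 31 + 31 + 28 + 31 + 30 + 31 + 30 + 31 + 14 = 506.

506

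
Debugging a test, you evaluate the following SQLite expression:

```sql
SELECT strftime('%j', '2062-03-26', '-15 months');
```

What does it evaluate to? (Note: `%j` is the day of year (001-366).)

361

First apply '-15 months': 2062-03-26 → 2060-12-26.
Day-of-year for 2060-12-26: days since 2060-01-01 inclusive = 361, zero-padded to 361.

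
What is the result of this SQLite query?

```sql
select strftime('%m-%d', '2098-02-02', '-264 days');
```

05-14

First apply '-264 days': 2098-02-02 → 2097-05-14.
`%m-%d` extracts the month-day: 05-14.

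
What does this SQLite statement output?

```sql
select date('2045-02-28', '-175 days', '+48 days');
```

2044-10-24

Applying '-175 days' to 2045-02-28: counting 175 days back gives 2044-09-06.
Applying '+48 days' to 2044-09-06: counting 48 days forward gives 2044-10-24.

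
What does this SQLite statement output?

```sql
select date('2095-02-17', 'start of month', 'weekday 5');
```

`start of month` rewinds 2095-02-17 to 2095-02-01.
`weekday 5` advances to the next Friday; 2095-02-01 is a Tuesday, so it moves forward to 2095-02-04.

2095-02-04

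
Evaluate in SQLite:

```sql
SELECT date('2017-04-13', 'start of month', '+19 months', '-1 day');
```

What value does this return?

`start of month` rewinds 2017-04-13 to 2017-04-01.
Adding +19 months to 2017-04-01 gives 2018-11-01.
Going back 1 day from 2018-11-01 reaches 2018-10-31 (last day of October, 31 days).

2018-10-31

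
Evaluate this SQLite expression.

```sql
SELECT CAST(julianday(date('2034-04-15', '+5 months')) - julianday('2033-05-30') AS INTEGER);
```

Adding +5 months to 2034-04-15 gives 2034-09-15.
1 day remains in May 2033 after the 30th (31 − 30).
Full months from June 2033 through August 2034 contribute their day counts.
Then 15 days into September 2034.
Total: 1 + 30 + 31 + 31 + 30 + 31 + 30 + 31 + 31 + 28 + 31 + 30 + 31 + 30 + 31 + 31 + 15 = 473.

473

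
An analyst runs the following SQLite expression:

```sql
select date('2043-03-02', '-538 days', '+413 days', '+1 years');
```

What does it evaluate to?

Applying '-538 days' to 2043-03-02: counting 538 days back gives 2041-09-10.
Applying '+413 days' to 2041-09-10: counting 413 days forward gives 2042-10-28.
Adding +1 year to 2042-10-28 gives 2043-10-28.

2043-10-28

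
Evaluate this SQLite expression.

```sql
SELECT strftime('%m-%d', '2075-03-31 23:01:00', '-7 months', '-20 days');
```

08-11

First apply '-7 months', '-20 days': 2075-03-31 23:01:00 → 2074-08-11 23:01:00.
`%m-%d` extracts the month-day: 08-11.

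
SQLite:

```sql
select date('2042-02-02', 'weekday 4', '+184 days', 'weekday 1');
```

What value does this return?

2042-08-11

`weekday 4` advances to the next Thursday; 2042-02-02 is a Sunday, so it moves forward to 2042-02-06.
Applying '+184 days' to 2042-02-06: counting 184 days forward gives 2042-08-09.
`weekday 1` advances to the next Monday; 2042-08-09 is a Saturday, so it moves forward to 2042-08-11.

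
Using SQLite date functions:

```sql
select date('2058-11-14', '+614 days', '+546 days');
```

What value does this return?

Applying '+614 days' to 2058-11-14: counting 614 days forward gives 2060-07-20.
Applying '+546 days' to 2060-07-20: counting 546 days forward gives 2062-01-17.

2062-01-17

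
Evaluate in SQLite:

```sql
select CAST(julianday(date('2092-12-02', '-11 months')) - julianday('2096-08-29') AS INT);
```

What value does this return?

Adding -11 months to 2092-12-02 gives 2092-01-02.
29 days remain in January 2092 after the 2nd (31 − 2).
Full months from February 2092 through July 2096 contribute their day counts.
Then 29 days into August 2096.
Total: 29 + 29 + 31 + 30 + 31 + 30 + 31 + 31 + 30 + 31 + 30 + 31 + 31 + 28 + 31 + 30 + 31 + 30 + 31 + 31 + 30 + 31 + 30 + 31 + 31 + 28 + 31 + 30 + 31 + 30 + 31 + 31 + 30 + 31 + 30 + 31 + 31 + 28 + 31 + 30 + 31 + 30 + 31 + 31 + 30 + 31 + 30 + 31 + 31 + 29 + 31 + 30 + 31 + 30 + 31 + 29 = 1701.
The subtraction is earlier − later, so the result is −1701 → -1701.

-1701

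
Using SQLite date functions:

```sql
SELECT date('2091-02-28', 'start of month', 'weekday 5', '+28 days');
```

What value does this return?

`start of month` rewinds 2091-02-28 to 2091-02-01.
`weekday 5` advances to the next Friday; 2091-02-01 is a Thursday, so it moves forward to 2091-02-02.
February 2091 has 28 days; 26 remain after the 2nd, so 27 days reach 2091-03-01.
Advancing 1 more day within March lands on 2091-03-02.

2091-03-02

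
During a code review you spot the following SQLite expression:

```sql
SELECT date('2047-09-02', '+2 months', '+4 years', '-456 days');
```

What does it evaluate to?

2050-08-03

Adding +2 months to 2047-09-02 gives 2047-11-02.
Adding +4 years to 2047-11-02 gives 2051-11-02.
Applying '-456 days' to 2051-11-02: counting 456 days back gives 2050-08-03.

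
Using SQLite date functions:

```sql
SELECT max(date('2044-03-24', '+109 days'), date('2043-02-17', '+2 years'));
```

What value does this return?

date('2044-03-24', '+109 days') → 2044-07-11.
date('2043-02-17', '+2 years') → 2045-02-17.
Later of the two is 2045-02-17.

2045-02-17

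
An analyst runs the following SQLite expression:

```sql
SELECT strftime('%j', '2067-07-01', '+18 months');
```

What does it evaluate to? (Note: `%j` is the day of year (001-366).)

001

First apply '+18 months': 2067-07-01 → 2069-01-01.
Day-of-year for 2069-01-01: days since 2069-01-01 inclusive = 1, zero-padded to 001.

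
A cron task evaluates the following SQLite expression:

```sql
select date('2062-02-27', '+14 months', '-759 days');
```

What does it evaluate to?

2061-03-29

Adding +14 months to 2062-02-27 gives 2063-04-27.
Applying '-759 days' to 2063-04-27: counting 759 days back gives 2061-03-29.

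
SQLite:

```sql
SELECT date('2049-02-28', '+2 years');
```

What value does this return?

Adding +2 years to 2049-02-28 gives 2051-02-28.

2051-02-28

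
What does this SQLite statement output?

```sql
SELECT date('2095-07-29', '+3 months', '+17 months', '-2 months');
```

2097-01-29

Adding +3 months to 2095-07-29 gives 2095-10-29.
Adding +17 months to 2095-10-29 gives 2097-03-29.
Adding -2 months to 2097-03-29 gives 2097-01-29.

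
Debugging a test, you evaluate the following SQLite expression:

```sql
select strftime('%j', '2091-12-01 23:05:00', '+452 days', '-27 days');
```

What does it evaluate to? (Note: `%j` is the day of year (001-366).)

First apply '+452 days', '-27 days': 2091-12-01 23:05:00 → 2093-01-29 23:05:00.
Day-of-year for 2093-01-29: days since 2093-01-01 inclusive = 29, zero-padded to 029.

029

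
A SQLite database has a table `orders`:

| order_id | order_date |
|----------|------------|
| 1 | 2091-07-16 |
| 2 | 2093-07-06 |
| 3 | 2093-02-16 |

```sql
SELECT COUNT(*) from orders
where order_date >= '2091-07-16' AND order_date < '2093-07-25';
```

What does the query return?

Rows in [2091-07-16, 2093-07-25): 2091-07-16, 2093-07-06, 2093-02-16 → 3 rows.

3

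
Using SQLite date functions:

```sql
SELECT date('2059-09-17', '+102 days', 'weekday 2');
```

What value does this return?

2059-12-30

Applying '+102 days' to 2059-09-17: counting 102 days forward gives 2059-12-28.
`weekday 2` advances to the next Tuesday; 2059-12-28 is a Sunday, so it moves forward to 2059-12-30.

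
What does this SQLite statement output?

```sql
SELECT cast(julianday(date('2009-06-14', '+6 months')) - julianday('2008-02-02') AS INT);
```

681

Adding +6 months to 2009-06-14 gives 2009-12-14.
27 days remain in February 2008 after the 2nd (29 − 2).
Full months from March 2008 through November 2009 contribute their day counts.
Then 14 days into December 2009.
Total: 27 + 31 + 30 + 31 + 30 + 31 + 31 + 30 + 31 + 30 + 31 + 31 + 28 + 31 + 30 + 31 + 30 + 31 + 31 + 30 + 31 + 30 + 14 = 681.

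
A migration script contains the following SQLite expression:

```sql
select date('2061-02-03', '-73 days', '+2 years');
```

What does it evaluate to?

2062-11-22

Applying '-73 days' to 2061-02-03: counting 73 days back gives 2060-11-22.
Adding +2 years to 2060-11-22 gives 2062-11-22.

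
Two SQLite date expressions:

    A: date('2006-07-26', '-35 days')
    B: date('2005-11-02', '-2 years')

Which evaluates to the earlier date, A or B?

B

A = 2006-06-21.
B = 2003-11-02.
B is earlier.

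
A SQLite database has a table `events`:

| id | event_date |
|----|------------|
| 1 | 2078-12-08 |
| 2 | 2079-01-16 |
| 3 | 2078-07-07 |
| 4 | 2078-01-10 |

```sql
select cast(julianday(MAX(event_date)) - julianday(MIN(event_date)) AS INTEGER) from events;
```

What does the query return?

371

MIN = 2078-01-10, MAX = 2079-01-16.
21 days remain in January 2078 after the 10th (31 − 10).
Full months from February 2078 through December 2078 contribute their day counts.
Then 16 days into January 2079.
Total: 21 + 28 + 31 + 30 + 31 + 30 + 31 + 31 + 30 + 31 + 30 + 31 + 16 = 371.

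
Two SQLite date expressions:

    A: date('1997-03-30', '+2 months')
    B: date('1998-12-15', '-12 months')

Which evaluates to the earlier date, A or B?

A = 1997-05-30.
B = 1997-12-15.
A is earlier.

A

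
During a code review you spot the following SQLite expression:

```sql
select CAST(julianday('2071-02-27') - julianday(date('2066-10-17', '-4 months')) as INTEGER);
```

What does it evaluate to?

1716

Adding -4 months to 2066-10-17 gives 2066-06-17.
13 days remain in June 2066 after the 17th (30 − 17).
Full months from July 2066 through January 2071 contribute their day counts.
Then 27 days into February 2071.
Total: 13 + 31 + 31 + 30 + 31 + 30 + 31 + 31 + 28 + 31 + 30 + 31 + 30 + 31 + 31 + 30 + 31 + 30 + 31 + 31 + 29 + 31 + 30 + 31 + 30 + 31 + 31 + 30 + 31 + 30 + 31 + 31 + 28 + 31 + 30 + 31 + 30 + 31 + 31 + 30 + 31 + 30 + 31 + 31 + 28 + 31 + 30 + 31 + 30 + 31 + 31 + 30 + 31 + 30 + 31 + 31 + 27 = 1716.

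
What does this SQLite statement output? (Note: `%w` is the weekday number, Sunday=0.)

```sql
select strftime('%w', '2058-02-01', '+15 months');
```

First apply '+15 months': 2058-02-01 → 2059-05-01.
2059-05-01 is a Thursday; with Sunday=0 that is 4.

4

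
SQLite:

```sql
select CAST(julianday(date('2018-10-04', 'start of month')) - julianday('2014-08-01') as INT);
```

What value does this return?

`start of month` rewinds 2018-10-04 to 2018-10-01.
30 days remain in August 2014 after the 1st (31 − 1).
Full months from September 2014 through September 2018 contribute their day counts.
Then 1 day into October 2018.
Total: 30 + 30 + 31 + 30 + 31 + 31 + 28 + 31 + 30 + 31 + 30 + 31 + 31 + 30 + 31 + 30 + 31 + 31 + 29 + 31 + 30 + 31 + 30 + 31 + 31 + 30 + 31 + 30 + 31 + 31 + 28 + 31 + 30 + 31 + 30 + 31 + 31 + 30 + 31 + 30 + 31 + 31 + 28 + 31 + 30 + 31 + 30 + 31 + 31 + 30 + 1 = 1522.

1522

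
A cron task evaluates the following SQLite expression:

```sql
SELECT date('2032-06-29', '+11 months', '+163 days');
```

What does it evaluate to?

Adding +11 months to 2032-06-29 gives 2033-05-29.
Applying '+163 days' to 2033-05-29: counting 163 days forward gives 2033-11-08.

2033-11-08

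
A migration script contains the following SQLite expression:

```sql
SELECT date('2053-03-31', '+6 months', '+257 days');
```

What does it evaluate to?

2054-06-15

Adding +6 months to 2053-03-31 targets 2053-09-31. September 2053 has only 30 days, so SQLite normalizes the 1-day overflow forward to 2053-10-01.
Applying '+257 days' to 2053-10-01: counting 257 days forward gives 2054-06-15.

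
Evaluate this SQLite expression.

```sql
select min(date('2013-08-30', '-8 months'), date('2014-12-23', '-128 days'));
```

date('2013-08-30', '-8 months') → 2012-12-30.
date('2014-12-23', '-128 days') → 2014-08-17.
Earlier of the two is 2012-12-30.

2012-12-30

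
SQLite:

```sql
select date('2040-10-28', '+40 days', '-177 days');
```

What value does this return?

October 2040 has 31 days; 3 remain after the 28th, so 4 days reach 2040-11-01.
November 2040 has 30 days; 29 remain after the 1st, so 30 days reach 2040-12-01.
Advancing 6 more days within December lands on 2040-12-07.
Applying '-177 days' to 2040-12-07: counting 177 days back gives 2040-06-13.

2040-06-13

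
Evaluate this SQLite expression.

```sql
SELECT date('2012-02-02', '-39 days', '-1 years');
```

2010-12-25

Going back 2 days from 2012-02-02 reaches 2012-01-31 (last day of January, 31 days).
Going back 31 days from 2012-01-31 reaches 2011-12-31 (last day of December, 31 days).
Going back 6 days within December lands on 2011-12-25.
Adding -1 year to 2011-12-25 gives 2010-12-25.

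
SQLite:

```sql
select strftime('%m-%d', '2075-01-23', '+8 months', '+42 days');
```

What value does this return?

First apply '+8 months', '+42 days': 2075-01-23 → 2075-11-04.
`%m-%d` extracts the month-day: 11-04.

11-04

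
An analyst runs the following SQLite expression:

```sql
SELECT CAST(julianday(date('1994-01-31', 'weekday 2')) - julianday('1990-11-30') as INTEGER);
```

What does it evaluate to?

1159

`weekday 2` advances to the next Tuesday; 1994-01-31 is a Monday, so it moves forward to 1994-02-01.
0 days remain in November 1990 after the 30th (30 − 30).
Full months from December 1990 through January 1994 contribute their day counts.
Then 1 day into February 1994.
Total: 0 + 31 + 31 + 28 + 31 + 30 + 31 + 30 + 31 + 31 + 30 + 31 + 30 + 31 + 31 + 29 + 31 + 30 + 31 + 30 + 31 + 31 + 30 + 31 + 30 + 31 + 31 + 28 + 31 + 30 + 31 + 30 + 31 + 31 + 30 + 31 + 30 + 31 + 31 + 1 = 1159.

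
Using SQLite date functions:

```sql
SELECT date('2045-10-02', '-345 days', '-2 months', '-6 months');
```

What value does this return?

2044-02-22

Applying '-345 days' to 2045-10-02: counting 345 days back gives 2044-10-22.
Adding -2 months to 2044-10-22 gives 2044-08-22.
Adding -6 months to 2044-08-22 gives 2044-02-22.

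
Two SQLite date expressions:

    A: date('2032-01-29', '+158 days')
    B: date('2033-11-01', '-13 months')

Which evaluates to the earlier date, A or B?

A

A = 2032-07-05.
B = 2032-10-01.
A is earlier.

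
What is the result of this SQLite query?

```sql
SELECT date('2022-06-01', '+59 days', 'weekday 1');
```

Applying '+59 days' to 2022-06-01: counting 59 days forward gives 2022-07-30.
`weekday 1` advances to the next Monday; 2022-07-30 is a Saturday, so it moves forward to 2022-08-01.

2022-08-01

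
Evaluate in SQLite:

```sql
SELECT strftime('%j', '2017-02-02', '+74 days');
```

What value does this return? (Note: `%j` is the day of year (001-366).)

First apply '+74 days': 2017-02-02 → 2017-04-17.
Day-of-year for 2017-04-17: days since 2017-01-01 inclusive = 107, zero-padded to 107.

107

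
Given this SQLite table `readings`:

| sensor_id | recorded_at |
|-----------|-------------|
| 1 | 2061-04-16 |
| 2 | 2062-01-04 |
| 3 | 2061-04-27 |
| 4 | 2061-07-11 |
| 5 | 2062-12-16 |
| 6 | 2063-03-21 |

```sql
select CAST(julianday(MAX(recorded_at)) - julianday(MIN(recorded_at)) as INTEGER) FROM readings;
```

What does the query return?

704

MIN = 2061-04-16, MAX = 2063-03-21.
14 days remain in April 2061 after the 16th (30 − 16).
Full months from May 2061 through February 2063 contribute their day counts.
Then 21 days into March 2063.
Total: 14 + 31 + 30 + 31 + 31 + 30 + 31 + 30 + 31 + 31 + 28 + 31 + 30 + 31 + 30 + 31 + 31 + 30 + 31 + 30 + 31 + 31 + 28 + 21 = 704.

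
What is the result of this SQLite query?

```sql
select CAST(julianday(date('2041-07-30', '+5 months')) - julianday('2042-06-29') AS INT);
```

-181

Adding +5 months to 2041-07-30 gives 2041-12-30.
1 day remains in December 2041 after the 30th (31 − 30).
January 2042: 31 days.
February 2042: 28 days.
March 2042: 31 days.
April 2042: 30 days.
May 2042: 31 days.
Then 29 days into June 2042.
Total: 1 + 31 + 28 + 31 + 30 + 31 + 29 = 181.
The subtraction is earlier − later, so the result is −181 → -181.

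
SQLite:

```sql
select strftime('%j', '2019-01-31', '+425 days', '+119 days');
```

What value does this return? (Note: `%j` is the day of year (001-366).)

210

First apply '+425 days', '+119 days': 2019-01-31 → 2020-07-28.
Day-of-year for 2020-07-28: days since 2020-01-01 inclusive = 210, zero-padded to 210.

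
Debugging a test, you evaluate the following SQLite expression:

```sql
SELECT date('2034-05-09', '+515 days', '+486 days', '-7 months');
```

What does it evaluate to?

2036-07-03

Applying '+515 days' to 2034-05-09: counting 515 days forward gives 2035-10-06.
Applying '+486 days' to 2035-10-06: counting 486 days forward gives 2037-02-03.
Adding -7 months to 2037-02-03 gives 2036-07-03.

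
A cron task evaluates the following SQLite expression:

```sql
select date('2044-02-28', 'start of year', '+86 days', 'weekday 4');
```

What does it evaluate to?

`start of year` rewinds 2044-02-28 to 2044-01-01.
Applying '+86 days' to 2044-01-01: counting 86 days forward gives 2044-03-27.
`weekday 4` advances to the next Thursday; 2044-03-27 is a Sunday, so it moves forward to 2044-03-31.

2044-03-31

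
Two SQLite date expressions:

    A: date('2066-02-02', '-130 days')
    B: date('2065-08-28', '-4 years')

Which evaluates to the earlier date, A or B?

B

A = 2065-09-25.
B = 2061-08-28.
B is earlier.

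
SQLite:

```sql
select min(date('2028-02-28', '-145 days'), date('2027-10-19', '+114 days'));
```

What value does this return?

date('2028-02-28', '-145 days') → 2027-10-06.
date('2027-10-19', '+114 days') → 2028-02-10.
Earlier of the two is 2027-10-06.

2027-10-06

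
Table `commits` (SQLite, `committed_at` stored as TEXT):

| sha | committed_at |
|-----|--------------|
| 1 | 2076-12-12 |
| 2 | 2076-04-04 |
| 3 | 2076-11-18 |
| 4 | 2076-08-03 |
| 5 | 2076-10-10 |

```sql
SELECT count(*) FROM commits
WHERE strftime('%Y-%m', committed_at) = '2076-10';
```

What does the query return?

Rows with year-month 2076-10: 2076-10-10 → 1.

1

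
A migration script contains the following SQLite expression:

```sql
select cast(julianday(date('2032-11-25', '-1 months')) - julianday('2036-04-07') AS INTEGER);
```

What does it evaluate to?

-1260

Adding -1 month to 2032-11-25 gives 2032-10-25.
6 days remain in October 2032 after the 25th (31 − 25).
Full months from November 2032 through March 2036 contribute their day counts.
Then 7 days into April 2036.
Total: 6 + 30 + 31 + 31 + 28 + 31 + 30 + 31 + 30 + 31 + 31 + 30 + 31 + 30 + 31 + 31 + 28 + 31 + 30 + 31 + 30 + 31 + 31 + 30 + 31 + 30 + 31 + 31 + 28 + 31 + 30 + 31 + 30 + 31 + 31 + 30 + 31 + 30 + 31 + 31 + 29 + 31 + 7 = 1260.
The subtraction is earlier − later, so the result is −1260 → -1260.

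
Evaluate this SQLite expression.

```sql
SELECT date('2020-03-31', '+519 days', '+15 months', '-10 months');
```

2022-02-01

Applying '+519 days' to 2020-03-31: counting 519 days forward gives 2021-09-01.
Adding +15 months to 2021-09-01 gives 2022-12-01.
Adding -10 months to 2022-12-01 gives 2022-02-01.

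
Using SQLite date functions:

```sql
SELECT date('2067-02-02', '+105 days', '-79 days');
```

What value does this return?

Applying '+105 days' to 2067-02-02: counting 105 days forward gives 2067-05-18.
Applying '-79 days' to 2067-05-18: counting 79 days back gives 2067-02-28.

2067-02-28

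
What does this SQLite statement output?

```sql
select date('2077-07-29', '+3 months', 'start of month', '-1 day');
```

Adding +3 months to 2077-07-29 gives 2077-10-29.
`start of month` rewinds 2077-10-29 to 2077-10-01.
Going back 1 day from 2077-10-01 reaches 2077-09-30 (last day of September, 30 days).

2077-09-30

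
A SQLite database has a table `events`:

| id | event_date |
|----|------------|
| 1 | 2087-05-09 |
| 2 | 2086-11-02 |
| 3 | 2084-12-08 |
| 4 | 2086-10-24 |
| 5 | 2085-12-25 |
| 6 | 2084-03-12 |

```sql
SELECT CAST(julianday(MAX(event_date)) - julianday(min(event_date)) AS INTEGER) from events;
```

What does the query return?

1153

MIN = 2084-03-12, MAX = 2087-05-09.
19 days remain in March 2084 after the 12th (31 − 12).
Full months from April 2084 through April 2087 contribute their day counts.
Then 9 days into May 2087.
Total: 19 + 30 + 31 + 30 + 31 + 31 + 30 + 31 + 30 + 31 + 31 + 28 + 31 + 30 + 31 + 30 + 31 + 31 + 30 + 31 + 30 + 31 + 31 + 28 + 31 + 30 + 31 + 30 + 31 + 31 + 30 + 31 + 30 + 31 + 31 + 28 + 31 + 30 + 9 = 1153.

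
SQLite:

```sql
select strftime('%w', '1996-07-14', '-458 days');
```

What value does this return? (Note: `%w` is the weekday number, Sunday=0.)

First apply '-458 days': 1996-07-14 → 1995-04-13.
1995-04-13 is a Thursday; with Sunday=0 that is 4.

4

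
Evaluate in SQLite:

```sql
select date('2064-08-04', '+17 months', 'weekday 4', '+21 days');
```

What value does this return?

Adding +17 months to 2064-08-04 gives 2066-01-04.
`weekday 4` advances to the next Thursday; 2066-01-04 is a Monday, so it moves forward to 2066-01-07.
Advancing 21 more days within January lands on 2066-01-28.

2066-01-28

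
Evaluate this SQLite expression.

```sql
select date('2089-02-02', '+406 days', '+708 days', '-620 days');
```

2090-06-11

Applying '+406 days' to 2089-02-02: counting 406 days forward gives 2090-03-15.
Applying '+708 days' to 2090-03-15: counting 708 days forward gives 2092-02-21.
Applying '-620 days' to 2092-02-21: counting 620 days back gives 2090-06-11.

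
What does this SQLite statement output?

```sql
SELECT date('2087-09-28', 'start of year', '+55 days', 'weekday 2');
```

`start of year` rewinds 2087-09-28 to 2087-01-01.
Applying '+55 days' to 2087-01-01: counting 55 days forward gives 2087-02-25.
`weekday 2` advances to the next Tuesday; 2087-02-25 is already a Tuesday, so it stays at 2087-02-25.

2087-02-25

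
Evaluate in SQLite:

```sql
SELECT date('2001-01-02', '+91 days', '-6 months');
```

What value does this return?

2000-10-03

Applying '+91 days' to 2001-01-02: counting 91 days forward gives 2001-04-03.
Adding -6 months to 2001-04-03 gives 2000-10-03.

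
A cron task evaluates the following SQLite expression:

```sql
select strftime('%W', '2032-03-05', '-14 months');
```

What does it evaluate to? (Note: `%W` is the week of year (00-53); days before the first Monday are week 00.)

First apply '-14 months': 2032-03-05 → 2031-01-05.
2031-01-05 is a Sunday. SQLite's %W counts Mondays since the year started; the result is 00.

00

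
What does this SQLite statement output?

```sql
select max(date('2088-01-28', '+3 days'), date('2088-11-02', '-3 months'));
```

2088-08-02

date('2088-01-28', '+3 days') → 2088-01-31.
date('2088-11-02', '-3 months') → 2088-08-02.
Later of the two is 2088-08-02.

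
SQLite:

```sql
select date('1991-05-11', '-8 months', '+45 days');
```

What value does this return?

1990-10-26

Adding -8 months to 1991-05-11 gives 1990-09-11.
Applying '+45 days' to 1990-09-11: counting 45 days forward gives 1990-10-26.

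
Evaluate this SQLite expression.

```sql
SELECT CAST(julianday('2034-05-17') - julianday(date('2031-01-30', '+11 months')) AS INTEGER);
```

869

Adding +11 months to 2031-01-30 gives 2031-12-30.
1 day remains in December 2031 after the 30th (31 − 30).
Full months from January 2032 through April 2034 contribute their day counts.
Then 17 days into May 2034.
Total: 1 + 31 + 29 + 31 + 30 + 31 + 30 + 31 + 31 + 30 + 31 + 30 + 31 + 31 + 28 + 31 + 30 + 31 + 30 + 31 + 31 + 30 + 31 + 30 + 31 + 31 + 28 + 31 + 30 + 17 = 869.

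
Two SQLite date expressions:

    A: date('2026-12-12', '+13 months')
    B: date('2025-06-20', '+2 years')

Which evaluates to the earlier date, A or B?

A = 2028-01-12.
B = 2027-06-20.
B is earlier.

B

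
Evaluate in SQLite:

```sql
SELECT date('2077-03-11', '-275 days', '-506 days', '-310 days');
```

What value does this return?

Applying '-275 days' to 2077-03-11: counting 275 days back gives 2076-06-09.
Applying '-506 days' to 2076-06-09: counting 506 days back gives 2075-01-20.
Applying '-310 days' to 2075-01-20: counting 310 days back gives 2074-03-16.

2074-03-16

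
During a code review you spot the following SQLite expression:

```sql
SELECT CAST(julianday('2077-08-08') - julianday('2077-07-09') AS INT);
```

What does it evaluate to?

30

22 days remain in July 2077 after the 9th (31 − 9).
Then 8 days into August 2077.
Total: 22 + 8 = 30.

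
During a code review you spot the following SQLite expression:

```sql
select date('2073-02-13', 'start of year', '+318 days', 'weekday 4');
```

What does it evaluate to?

`start of year` rewinds 2073-02-13 to 2073-01-01.
Applying '+318 days' to 2073-01-01: counting 318 days forward gives 2073-11-15.
`weekday 4` advances to the next Thursday; 2073-11-15 is a Wednesday, so it moves forward to 2073-11-16.

2073-11-16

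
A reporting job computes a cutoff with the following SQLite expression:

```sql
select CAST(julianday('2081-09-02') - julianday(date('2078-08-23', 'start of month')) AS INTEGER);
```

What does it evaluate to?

1128

`start of month` rewinds 2078-08-23 to 2078-08-01.
30 days remain in August 2078 after the 1st (31 − 1).
Full months from September 2078 through August 2081 contribute their day counts.
Then 2 days into September 2081.
Total: 30 + 30 + 31 + 30 + 31 + 31 + 28 + 31 + 30 + 31 + 30 + 31 + 31 + 30 + 31 + 30 + 31 + 31 + 29 + 31 + 30 + 31 + 30 + 31 + 31 + 30 + 31 + 30 + 31 + 31 + 28 + 31 + 30 + 31 + 30 + 31 + 31 + 2 = 1128.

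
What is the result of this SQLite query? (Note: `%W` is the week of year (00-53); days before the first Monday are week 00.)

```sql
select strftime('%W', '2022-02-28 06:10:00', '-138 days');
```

41

First apply '-138 days': 2022-02-28 06:10:00 → 2021-10-13 06:10:00.
2021-10-13 is a Wednesday. SQLite's %W counts Mondays since the year started; the result is 41.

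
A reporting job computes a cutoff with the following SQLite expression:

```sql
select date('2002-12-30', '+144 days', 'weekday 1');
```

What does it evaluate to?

2003-05-26

Applying '+144 days' to 2002-12-30: counting 144 days forward gives 2003-05-23.
`weekday 1` advances to the next Monday; 2003-05-23 is a Friday, so it moves forward to 2003-05-26.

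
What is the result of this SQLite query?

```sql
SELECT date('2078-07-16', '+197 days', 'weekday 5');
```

Applying '+197 days' to 2078-07-16: counting 197 days forward gives 2079-01-29.
`weekday 5` advances to the next Friday; 2079-01-29 is a Sunday, so it moves forward to 2079-02-03.

2079-02-03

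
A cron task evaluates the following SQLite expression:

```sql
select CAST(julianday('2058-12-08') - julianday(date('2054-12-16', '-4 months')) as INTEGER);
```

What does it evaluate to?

Adding -4 months to 2054-12-16 gives 2054-08-16.
15 days remain in August 2054 after the 16th (31 − 16).
Full months from September 2054 through November 2058 contribute their day counts.
Then 8 days into December 2058.
Total: 15 + 30 + 31 + 30 + 31 + 31 + 28 + 31 + 30 + 31 + 30 + 31 + 31 + 30 + 31 + 30 + 31 + 31 + 29 + 31 + 30 + 31 + 30 + 31 + 31 + 30 + 31 + 30 + 31 + 31 + 28 + 31 + 30 + 31 + 30 + 31 + 31 + 30 + 31 + 30 + 31 + 31 + 28 + 31 + 30 + 31 + 30 + 31 + 31 + 30 + 31 + 30 + 8 = 1575.

1575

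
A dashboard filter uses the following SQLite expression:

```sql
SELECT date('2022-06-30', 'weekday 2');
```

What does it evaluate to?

2022-07-05

`weekday 2` advances to the next Tuesday; 2022-06-30 is a Thursday, so it moves forward to 2022-07-05.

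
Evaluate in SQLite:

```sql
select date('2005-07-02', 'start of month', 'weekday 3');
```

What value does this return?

`start of month` rewinds 2005-07-02 to 2005-07-01.
`weekday 3` advances to the next Wednesday; 2005-07-01 is a Friday, so it moves forward to 2005-07-06.

2005-07-06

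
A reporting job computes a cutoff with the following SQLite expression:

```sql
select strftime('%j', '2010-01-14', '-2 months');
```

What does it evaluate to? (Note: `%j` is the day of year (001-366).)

318

First apply '-2 months': 2010-01-14 → 2009-11-14.
Day-of-year for 2009-11-14: days since 2009-01-01 inclusive = 318, zero-padded to 318.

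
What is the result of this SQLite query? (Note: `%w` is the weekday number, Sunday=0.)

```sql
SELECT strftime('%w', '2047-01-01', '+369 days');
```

0

First apply '+369 days': 2047-01-01 → 2048-01-05.
2048-01-05 is a Sunday; with Sunday=0 that is 0.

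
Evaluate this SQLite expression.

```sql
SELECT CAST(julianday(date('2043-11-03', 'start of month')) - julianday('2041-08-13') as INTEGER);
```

810

`start of month` rewinds 2043-11-03 to 2043-11-01.
18 days remain in August 2041 after the 13th (31 − 13).
Full months from September 2041 through October 2043 contribute their day counts.
Then 1 day into November 2043.
Total: 18 + 30 + 31 + 30 + 31 + 31 + 28 + 31 + 30 + 31 + 30 + 31 + 31 + 30 + 31 + 30 + 31 + 31 + 28 + 31 + 30 + 31 + 30 + 31 + 31 + 30 + 31 + 1 = 810.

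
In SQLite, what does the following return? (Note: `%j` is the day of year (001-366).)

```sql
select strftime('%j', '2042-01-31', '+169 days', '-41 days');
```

First apply '+169 days', '-41 days': 2042-01-31 → 2042-06-08.
Day-of-year for 2042-06-08: days since 2042-01-01 inclusive = 159, zero-padded to 159.

159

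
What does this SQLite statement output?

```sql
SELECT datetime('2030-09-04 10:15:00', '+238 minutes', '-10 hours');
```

2030-09-04 04:13:00

238 minutes = 3h 58m; +238 minutes from 2030-09-04 10:15:00 is 2030-09-04 14:13:00.
-10 hours from 2030-09-04 14:13:00 is 2030-09-04 04:13:00.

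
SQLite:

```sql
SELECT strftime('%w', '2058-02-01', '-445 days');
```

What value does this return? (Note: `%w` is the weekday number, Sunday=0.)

1

First apply '-445 days': 2058-02-01 → 2056-11-13.
2056-11-13 is a Monday; with Sunday=0 that is 1.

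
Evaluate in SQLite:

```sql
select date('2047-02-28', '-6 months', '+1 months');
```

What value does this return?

Adding -6 months to 2047-02-28 gives 2046-08-28.
Adding +1 month to 2046-08-28 gives 2046-09-28.

2046-09-28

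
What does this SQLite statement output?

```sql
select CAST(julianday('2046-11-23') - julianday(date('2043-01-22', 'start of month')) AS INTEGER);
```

`start of month` rewinds 2043-01-22 to 2043-01-01.
30 days remain in January 2043 after the 1st (31 − 1).
Full months from February 2043 through October 2046 contribute their day counts.
Then 23 days into November 2046.
Total: 30 + 28 + 31 + 30 + 31 + 30 + 31 + 31 + 30 + 31 + 30 + 31 + 31 + 29 + 31 + 30 + 31 + 30 + 31 + 31 + 30 + 31 + 30 + 31 + 31 + 28 + 31 + 30 + 31 + 30 + 31 + 31 + 30 + 31 + 30 + 31 + 31 + 28 + 31 + 30 + 31 + 30 + 31 + 31 + 30 + 31 + 23 = 1422.

1422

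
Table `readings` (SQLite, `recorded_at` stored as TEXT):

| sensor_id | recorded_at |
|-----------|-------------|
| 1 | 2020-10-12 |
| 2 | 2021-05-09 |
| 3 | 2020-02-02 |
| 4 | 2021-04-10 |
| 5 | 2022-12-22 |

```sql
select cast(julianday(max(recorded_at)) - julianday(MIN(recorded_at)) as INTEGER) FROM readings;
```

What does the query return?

MIN = 2020-02-02, MAX = 2022-12-22.
27 days remain in February 2020 after the 2nd (29 − 2).
Full months from March 2020 through November 2022 contribute their day counts.
Then 22 days into December 2022.
Total: 27 + 31 + 30 + 31 + 30 + 31 + 31 + 30 + 31 + 30 + 31 + 31 + 28 + 31 + 30 + 31 + 30 + 31 + 31 + 30 + 31 + 30 + 31 + 31 + 28 + 31 + 30 + 31 + 30 + 31 + 31 + 30 + 31 + 30 + 22 = 1054.

1054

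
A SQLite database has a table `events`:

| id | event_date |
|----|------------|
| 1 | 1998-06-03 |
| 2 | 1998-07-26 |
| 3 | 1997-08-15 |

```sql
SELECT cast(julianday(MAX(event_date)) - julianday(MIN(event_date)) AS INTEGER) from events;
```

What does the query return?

345

MIN = 1997-08-15, MAX = 1998-07-26.
16 days remain in August 1997 after the 15th (31 − 15).
Full months from September 1997 through June 1998 contribute their day counts.
Then 26 days into July 1998.
Total: 16 + 30 + 31 + 30 + 31 + 31 + 28 + 31 + 30 + 31 + 30 + 26 = 345.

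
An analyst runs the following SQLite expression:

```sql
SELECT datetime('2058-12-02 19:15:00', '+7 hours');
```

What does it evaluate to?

+7 hours from 2058-12-02 19:15:00 is 2058-12-03 02:15:00 (crosses midnight).

2058-12-03 02:15:00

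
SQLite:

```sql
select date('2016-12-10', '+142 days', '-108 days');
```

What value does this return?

Applying '+142 days' to 2016-12-10: counting 142 days forward gives 2017-05-01.
Applying '-108 days' to 2017-05-01: counting 108 days back gives 2017-01-13.

2017-01-13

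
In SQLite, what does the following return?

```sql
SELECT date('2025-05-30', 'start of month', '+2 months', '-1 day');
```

2025-06-30

`start of month` rewinds 2025-05-30 to 2025-05-01.
Adding +2 months to 2025-05-01 gives 2025-07-01.
Going back 1 day from 2025-07-01 reaches 2025-06-30 (last day of June, 30 days).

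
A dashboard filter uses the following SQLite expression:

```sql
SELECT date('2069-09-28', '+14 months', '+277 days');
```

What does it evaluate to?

Adding +14 months to 2069-09-28 gives 2070-11-28.
Applying '+277 days' to 2070-11-28: counting 277 days forward gives 2071-09-01.

2071-09-01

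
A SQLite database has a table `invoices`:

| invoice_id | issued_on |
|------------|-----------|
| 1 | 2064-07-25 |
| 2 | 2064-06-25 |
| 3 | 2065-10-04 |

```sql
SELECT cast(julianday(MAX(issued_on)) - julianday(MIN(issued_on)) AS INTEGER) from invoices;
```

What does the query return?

466

MIN = 2064-06-25, MAX = 2065-10-04.
5 days remain in June 2064 after the 25th (30 − 25).
Full months from July 2064 through September 2065 contribute their day counts.
Then 4 days into October 2065.
Total: 5 + 31 + 31 + 30 + 31 + 30 + 31 + 31 + 28 + 31 + 30 + 31 + 30 + 31 + 31 + 30 + 4 = 466.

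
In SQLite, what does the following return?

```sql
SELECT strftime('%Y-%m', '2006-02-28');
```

2006-02

`%Y-%m` extracts the year-month: 2006-02.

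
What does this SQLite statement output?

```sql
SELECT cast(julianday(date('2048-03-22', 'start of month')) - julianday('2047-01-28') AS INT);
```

`start of month` rewinds 2048-03-22 to 2048-03-01.
3 days remain in January 2047 after the 28th (31 − 28).
Full months from February 2047 through February 2048 contribute their day counts.
Then 1 day into March 2048.
Total: 3 + 28 + 31 + 30 + 31 + 30 + 31 + 31 + 30 + 31 + 30 + 31 + 31 + 29 + 1 = 398.

398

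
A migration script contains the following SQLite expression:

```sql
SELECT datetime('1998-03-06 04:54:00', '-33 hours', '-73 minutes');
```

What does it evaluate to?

-33 hours from 1998-03-06 04:54:00 is 1998-03-04 19:54:00 (crosses midnight).
73 minutes = 1h 13m; -73 minutes from 1998-03-04 19:54:00 is 1998-03-04 18:41:00.

1998-03-04 18:41:00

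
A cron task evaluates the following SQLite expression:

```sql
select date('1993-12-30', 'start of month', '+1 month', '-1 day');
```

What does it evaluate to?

1993-12-31

`start of month` rewinds 1993-12-30 to 1993-12-01.
Adding +1 month to 1993-12-01 gives 1994-01-01.
Going back 1 day from 1994-01-01 reaches 1993-12-31 (last day of December, 31 days).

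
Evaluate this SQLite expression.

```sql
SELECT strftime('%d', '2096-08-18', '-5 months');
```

18

First apply '-5 months': 2096-08-18 → 2096-03-18.
`%d` extracts the 2-digit day of month: 18.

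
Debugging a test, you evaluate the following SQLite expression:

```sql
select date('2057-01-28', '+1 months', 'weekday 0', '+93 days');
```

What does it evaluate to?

2057-06-05

Adding +1 month to 2057-01-28 gives 2057-02-28.
`weekday 0` advances to the next Sunday; 2057-02-28 is a Wednesday, so it moves forward to 2057-03-04.
Applying '+93 days' to 2057-03-04: counting 93 days forward gives 2057-06-05.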